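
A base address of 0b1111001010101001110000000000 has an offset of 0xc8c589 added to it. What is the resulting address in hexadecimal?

0b1111001010101001110000000000 = 0xf2a9c00 in hexadecimal.
Add column by column in base 16, right to left:
  0+9 = 9
  0+8 = 8
  c+5 = 1 carry 1
  9+c+1 = 6 carry 1
  a+8+1 = 3 carry 1
  2+c+1 = f
  f+0 = f

0xff36189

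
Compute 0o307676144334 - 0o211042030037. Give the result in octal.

Subtract column by column in base 8:
  4-7 → 5 (borrow)
  3-3-1 → 7 (borrow)
  3-0-1 → 2
  4-0 → 4
  4-3 → 1
  1-0 → 1
  6-2 → 4
  7-4 → 3
  6-0 → 6
  7-1 → 6
  0-1 → 7 (borrow)
  3-2-1 → 0

0o76634114275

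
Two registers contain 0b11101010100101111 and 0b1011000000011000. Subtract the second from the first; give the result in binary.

0b10010010100010111

Subtract column by column in base 2:
  1-0 → 1
  1-0 → 1
  1-0 → 1
  1-1 → 0
  0-1 → 1 (borrow)
  1-0-1 → 0
  0-0 → 0
  0-0 → 0
  1-0 → 1
  0-0 → 0
  1-0 → 1
  0-0 → 0
  1-1 → 0
  0-1 → 1 (borrow)
  1-0-1 → 0
  1-1 → 0
  1-0 → 1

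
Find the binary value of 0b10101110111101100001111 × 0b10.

Multiply each base-2 digit by 2, carrying:
  1×2 = 2 → write 0 carry 1
  1×2+1 = 3 → write 1 carry 1
  1×2+1 = 3 → write 1 carry 1
  1×2+1 = 3 → write 1 carry 1
  0×2+1 = 1 → write 1
  0×2 = 0 → write 0
  0×2 = 0 → write 0
  0×2 = 0 → write 0
  1×2 = 2 → write 0 carry 1
  1×2+1 = 3 → write 1 carry 1
  0×2+1 = 1 → write 1
  1×2 = 2 → write 0 carry 1
  1×2+1 = 3 → write 1 carry 1
  1×2+1 = 3 → write 1 carry 1
  1×2+1 = 3 → write 1 carry 1
  0×2+1 = 1 → write 1
  1×2 = 2 → write 0 carry 1
  1×2+1 = 3 → write 1 carry 1
  1×2+1 = 3 → write 1 carry 1
  0×2+1 = 1 → write 1
  1×2 = 2 → write 0 carry 1
  0×2+1 = 1 → write 1
  1×2 = 2 → write 0 carry 1
  remaining carry: 1

0b101011101111011000011110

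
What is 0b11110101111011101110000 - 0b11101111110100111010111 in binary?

Subtract column by column in base 2:
  0-1 → 1 (borrow)
  0-1-1 → 0 (borrow)
  0-1-1 → 0 (borrow)
  0-0-1 → 1 (borrow)
  1-1-1 → 1 (borrow)
  1-0-1 → 0
  1-1 → 0
  0-1 → 1 (borrow)
  1-1-1 → 1 (borrow)
  1-0-1 → 0
  1-0 → 1
  0-1 → 1 (borrow)
  1-0-1 → 0
  1-1 → 0
  1-1 → 0
  1-1 → 0
  0-1 → 1 (borrow)
  1-1-1 → 1 (borrow)
  0-1-1 → 0 (borrow)
  1-0-1 → 0
  1-1 → 0
  1-1 → 0
  1-1 → 0

0b110000110110011001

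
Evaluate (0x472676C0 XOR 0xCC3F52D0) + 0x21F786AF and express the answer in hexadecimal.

First 0x472676C0 XOR 0xCC3F52D0 = 0x8B192410.
Add column by column in base 16, right to left:
  0+F = F
  1+A = B
  4+6 = A
  2+8 = A
  9+7 = 0 carry 1
  1+F+1 = 1 carry 1
  B+1+1 = D
  8+2 = A

0xAD10AABF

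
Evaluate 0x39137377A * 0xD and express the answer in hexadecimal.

Multiply each base-16 digit by 13, carrying:
  A×13 = 130 → write 2 carry 8
  7×13+8 = 99 → write 3 carry 6
  7×13+6 = 97 → write 1 carry 6
  3×13+6 = 45 → write D carry 2
  7×13+2 = 93 → write D carry 5
  3×13+5 = 44 → write C carry 2
  1×13+2 = 15 → write F
  9×13 = 117 → write 5 carry 7
  3×13+7 = 46 → write E carry 2
  remaining carry: 2

0x2E5FCDD132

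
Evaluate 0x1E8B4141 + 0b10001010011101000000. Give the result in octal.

0x1E8B4141 = 0o3642640501 in octal.
0b10001010011101000000 = 0o2123500 in octal.
Add column by column in base 8, right to left:
  1+0 = 1
  0+0 = 0
  5+5 = 2 carry 1
  0+3+1 = 4
  4+2 = 6
  6+1 = 7
  2+2 = 4
  4+0 = 4
  6+0 = 6
  3+0 = 3

0o3644764201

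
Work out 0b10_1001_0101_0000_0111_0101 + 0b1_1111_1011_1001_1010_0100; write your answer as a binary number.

Add column by column in base 2, right to left:
  1+0 = 1
  0+0 = 0
  1+1 = 0 carry 1
  0+0+1 = 1
  1+0 = 1
  1+1 = 0 carry 1
  1+0+1 = 0 carry 1
  0+1+1 = 0 carry 1
  0+1+1 = 0 carry 1
  0+0+1 = 1
  0+0 = 0
  0+1 = 1
  1+1 = 0 carry 1
  0+1+1 = 0 carry 1
  1+0+1 = 0 carry 1
  0+1+1 = 0 carry 1
  1+1+1 = 1 carry 1
  0+1+1 = 0 carry 1
  0+1+1 = 0 carry 1
  1+1+1 = 1 carry 1
  0+1+1 = 0 carry 1
  1+0+1 = 0 carry 1
  final carry 1

0b10010010000101000011001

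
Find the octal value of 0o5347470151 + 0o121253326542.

Add column by column in base 8, right to left:
  1+2 = 3
  5+4 = 1 carry 1
  1+5+1 = 7
  0+6 = 6
  7+2 = 1 carry 1
  4+3+1 = 0 carry 1
  7+3+1 = 3 carry 1
  4+5+1 = 2 carry 1
  3+2+1 = 6
  5+1 = 6
  0+2 = 2
  0+1 = 1

0o126623016713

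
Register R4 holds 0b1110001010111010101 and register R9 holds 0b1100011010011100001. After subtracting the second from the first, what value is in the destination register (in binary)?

0b1110000011110100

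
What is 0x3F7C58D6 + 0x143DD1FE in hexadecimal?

Add column by column in base 16, right to left:
  6+E = 4 carry 1
  D+F+1 = D carry 1
  8+1+1 = A
  5+D = 2 carry 1
  C+D+1 = A carry 1
  7+3+1 = B
  F+4 = 3 carry 1
  3+1+1 = 5

0x53BA2AD4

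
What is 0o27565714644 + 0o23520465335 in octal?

Add column by column in base 8, right to left:
  4+5 = 1 carry 1
  4+3+1 = 0 carry 1
  6+3+1 = 2 carry 1
  4+5+1 = 2 carry 1
  1+6+1 = 0 carry 1
  7+4+1 = 4 carry 1
  5+0+1 = 6
  6+2 = 0 carry 1
  5+5+1 = 3 carry 1
  7+3+1 = 3 carry 1
  2+2+1 = 5

0o53306402201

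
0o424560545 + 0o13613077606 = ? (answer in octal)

0o14237660353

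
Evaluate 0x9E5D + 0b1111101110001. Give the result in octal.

0o136716

0x9E5D = 0o117135 in octal.
0b1111101110001 = 0o17561 in octal.
Add column by column in base 8, right to left:
  5+1 = 6
  3+6 = 1 carry 1
  1+5+1 = 7
  7+7 = 6 carry 1
  1+1+1 = 3
  1+0 = 1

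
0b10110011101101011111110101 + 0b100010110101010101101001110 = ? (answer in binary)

0b111001010011000001101000011

Add column by column in base 2, right to left:
  1+0 = 1
  0+1 = 1
  1+1 = 0 carry 1
  0+1+1 = 0 carry 1
  1+0+1 = 0 carry 1
  1+0+1 = 0 carry 1
  1+1+1 = 1 carry 1
  1+0+1 = 0 carry 1
  1+1+1 = 1 carry 1
  1+1+1 = 1 carry 1
  1+0+1 = 0 carry 1
  0+1+1 = 0 carry 1
  1+0+1 = 0 carry 1
  0+1+1 = 0 carry 1
  1+0+1 = 0 carry 1
  1+1+1 = 1 carry 1
  0+0+1 = 1
  1+1 = 0 carry 1
  1+0+1 = 0 carry 1
  1+1+1 = 1 carry 1
  0+1+1 = 0 carry 1
  0+0+1 = 1
  1+1 = 0 carry 1
  1+0+1 = 0 carry 1
  0+0+1 = 1
  1+0 = 1
  0+1 = 1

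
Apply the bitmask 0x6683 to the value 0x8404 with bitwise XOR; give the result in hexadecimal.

0xE287

XOR each hex digit independently (no carries):
  8^6=E, 4^6=2, 0^8=8, 4^3=7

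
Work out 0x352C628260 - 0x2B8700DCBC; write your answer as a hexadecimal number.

0x9A561A5A4

Subtract column by column in base 16:
  0-C → 4 (borrow)
  6-B-1 → A (borrow)
  2-C-1 → 5 (borrow)
  8-D-1 → A (borrow)
  2-0-1 → 1
  6-0 → 6
  C-7 → 5
  2-8 → A (borrow)
  5-B-1 → 9 (borrow)
  3-2-1 → 0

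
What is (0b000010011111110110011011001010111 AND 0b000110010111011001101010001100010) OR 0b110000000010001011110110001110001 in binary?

0b000010011111110110011011001010111 AND 0b000110010111011001101010001100010 = 0b000010010111010000001010001000010.
Then OR with 0b110000000010001011110110001110001.

0b110010010111011011111110001110011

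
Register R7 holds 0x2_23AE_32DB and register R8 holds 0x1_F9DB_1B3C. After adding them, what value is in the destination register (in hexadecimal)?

Add column by column in base 16, right to left:
  B+C = 7 carry 1
  D+3+1 = 1 carry 1
  2+B+1 = E
  3+1 = 4
  E+B = 9 carry 1
  A+D+1 = 8 carry 1
  3+9+1 = D
  2+F = 1 carry 1
  2+1+1 = 4

0x41D894E17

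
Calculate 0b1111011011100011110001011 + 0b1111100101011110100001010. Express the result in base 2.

Add column by column in base 2, right to left:
  1+0 = 1
  1+1 = 0 carry 1
  0+0+1 = 1
  1+1 = 0 carry 1
  0+0+1 = 1
  0+0 = 0
  0+0 = 0
  1+0 = 1
  1+1 = 0 carry 1
  1+0+1 = 0 carry 1
  1+1+1 = 1 carry 1
  0+1+1 = 0 carry 1
  0+1+1 = 0 carry 1
  0+1+1 = 0 carry 1
  1+0+1 = 0 carry 1
  1+1+1 = 1 carry 1
  1+0+1 = 0 carry 1
  0+1+1 = 0 carry 1
  1+0+1 = 0 carry 1
  1+0+1 = 0 carry 1
  0+1+1 = 0 carry 1
  1+1+1 = 1 carry 1
  1+1+1 = 1 carry 1
  1+1+1 = 1 carry 1
  1+1+1 = 1 carry 1
  final carry 1

0b11111000001000010010010101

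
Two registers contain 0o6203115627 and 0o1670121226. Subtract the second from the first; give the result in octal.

0o4312774401

Subtract column by column in base 8:
  7-6 → 1
  2-2 → 0
  6-2 → 4
  5-1 → 4
  1-2 → 7 (borrow)
  1-1-1 → 7 (borrow)
  3-0-1 → 2
  0-7 → 1 (borrow)
  2-6-1 → 3 (borrow)
  6-1-1 → 4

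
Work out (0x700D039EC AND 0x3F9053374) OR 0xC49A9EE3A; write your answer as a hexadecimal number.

0xF49A9FF7E

0x700D039EC AND 0x3F9053374 = 0x300003164.
Then OR with 0xC49A9EE3A.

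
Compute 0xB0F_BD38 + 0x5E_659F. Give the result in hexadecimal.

Add column by column in base 16, right to left:
  8+F = 7 carry 1
  3+9+1 = D
  D+5 = 2 carry 1
  B+6+1 = 2 carry 1
  F+E+1 = E carry 1
  0+5+1 = 6
  B+0 = B

0xB6E22D7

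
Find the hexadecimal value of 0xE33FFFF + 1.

The trailing 4 digits are F (max in base 16), so adding 1 cascades: they roll to 0 and the next digit up increments.

0xE340000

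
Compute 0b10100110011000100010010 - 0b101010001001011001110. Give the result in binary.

Subtract column by column in base 2:
  0-0 → 0
  1-1 → 0
  0-1 → 1 (borrow)
  0-1-1 → 0 (borrow)
  1-0-1 → 0
  0-0 → 0
  0-1 → 1 (borrow)
  0-1-1 → 0 (borrow)
  1-0-1 → 0
  0-1 → 1 (borrow)
  0-0-1 → 1 (borrow)
  0-0-1 → 1 (borrow)
  1-1-1 → 1 (borrow)
  1-0-1 → 0
  0-0 → 0
  0-0 → 0
  1-1 → 0
  1-0 → 1
  0-1 → 1 (borrow)
  0-0-1 → 1 (borrow)
  1-1-1 → 1 (borrow)
  0-0-1 → 1 (borrow)
  1-0-1 → 0

0b1111100001111001000100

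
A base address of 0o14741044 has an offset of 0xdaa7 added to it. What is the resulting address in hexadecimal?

0o14741044 = 0x33c224 in hexadecimal.
Add column by column in base 16, right to left:
  4+7 = b
  2+a = c
  2+a = c
  c+d = 9 carry 1
  3+0+1 = 4
  3+0 = 3

0x349ccb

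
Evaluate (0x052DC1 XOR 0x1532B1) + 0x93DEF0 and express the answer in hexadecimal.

First 0x052DC1 XOR 0x1532B1 = 0x101F70.
Add column by column in base 16, right to left:
  0+0 = 0
  7+F = 6 carry 1
  F+E+1 = E carry 1
  1+D+1 = F
  0+3 = 3
  1+9 = A

0xA3FE60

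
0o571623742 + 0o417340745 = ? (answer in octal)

0o1211164707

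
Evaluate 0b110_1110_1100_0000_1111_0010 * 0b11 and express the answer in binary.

Multiply each base-2 digit by 3, carrying:
  0×3 = 0 → write 0
  1×3 = 3 → write 1 carry 1
  0×3+1 = 1 → write 1
  0×3 = 0 → write 0
  1×3 = 3 → write 1 carry 1
  1×3+1 = 4 → write 0 carry 2
  1×3+2 = 5 → write 1 carry 2
  1×3+2 = 5 → write 1 carry 2
  0×3+2 = 2 → write 0 carry 1
  0×3+1 = 1 → write 1
  0×3 = 0 → write 0
  0×3 = 0 → write 0
  0×3 = 0 → write 0
  0×3 = 0 → write 0
  1×3 = 3 → write 1 carry 1
  1×3+1 = 4 → write 0 carry 2
  0×3+2 = 2 → write 0 carry 1
  1×3+1 = 4 → write 0 carry 2
  1×3+2 = 5 → write 1 carry 2
  1×3+2 = 5 → write 1 carry 2
  0×3+2 = 2 → write 0 carry 1
  1×3+1 = 4 → write 0 carry 2
  1×3+2 = 5 → write 1 carry 2
  remaining carry: 10

0b1010011000100001011010110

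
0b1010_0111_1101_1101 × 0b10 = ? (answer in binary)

0b10100111110111010

Multiply each base-2 digit by 2, carrying:
  1×2 = 2 → write 0 carry 1
  0×2+1 = 1 → write 1
  1×2 = 2 → write 0 carry 1
  1×2+1 = 3 → write 1 carry 1
  1×2+1 = 3 → write 1 carry 1
  0×2+1 = 1 → write 1
  1×2 = 2 → write 0 carry 1
  1×2+1 = 3 → write 1 carry 1
  1×2+1 = 3 → write 1 carry 1
  1×2+1 = 3 → write 1 carry 1
  1×2+1 = 3 → write 1 carry 1
  0×2+1 = 1 → write 1
  0×2 = 0 → write 0
  1×2 = 2 → write 0 carry 1
  0×2+1 = 1 → write 1
  1×2 = 2 → write 0 carry 1
  remaining carry: 1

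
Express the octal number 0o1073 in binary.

Each octal digit is 3 bits: 1=001 0=000 7=111 3=011.

0b1000111011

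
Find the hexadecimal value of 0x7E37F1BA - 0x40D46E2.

Subtract column by column in base 16:
  A-2 → 8
  B-E → D (borrow)
  1-6-1 → A (borrow)
  F-4-1 → A
  7-D → A (borrow)
  3-0-1 → 2
  E-4 → A
  7-0 → 7

0x7A2AAAD8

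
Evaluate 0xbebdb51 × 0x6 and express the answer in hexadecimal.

0x478723e6

Multiply each base-16 digit by 6, carrying:
  1×6 = 6 → write 6
  5×6 = 30 → write e carry 1
  b×6+1 = 67 → write 3 carry 4
  d×6+4 = 82 → write 2 carry 5
  b×6+5 = 71 → write 7 carry 4
  e×6+4 = 88 → write 8 carry 5
  b×6+5 = 71 → write 7 carry 4
  remaining carry: 4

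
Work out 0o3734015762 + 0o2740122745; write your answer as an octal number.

0o6674140727

Add column by column in base 8, right to left:
  2+5 = 7
  6+4 = 2 carry 1
  7+7+1 = 7 carry 1
  5+2+1 = 0 carry 1
  1+2+1 = 4
  0+1 = 1
  4+0 = 4
  3+4 = 7
  7+7 = 6 carry 1
  3+2+1 = 6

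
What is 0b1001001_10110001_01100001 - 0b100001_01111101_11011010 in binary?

0b1010000011001110000111

Subtract column by column in base 2:
  1-0 → 1
  0-1 → 1 (borrow)
  0-0-1 → 1 (borrow)
  0-1-1 → 0 (borrow)
  0-1-1 → 0 (borrow)
  1-0-1 → 0
  1-1 → 0
  0-1 → 1 (borrow)
  1-1-1 → 1 (borrow)
  0-0-1 → 1 (borrow)
  0-1-1 → 0 (borrow)
  0-1-1 → 0 (borrow)
  1-1-1 → 1 (borrow)
  1-1-1 → 1 (borrow)
  0-1-1 → 0 (borrow)
  1-0-1 → 0
  1-1 → 0
  0-0 → 0
  0-0 → 0
  1-0 → 1
  0-0 → 0
  0-1 → 1 (borrow)
  1-0-1 → 0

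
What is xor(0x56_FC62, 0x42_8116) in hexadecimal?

0x147D74

XOR each hex digit independently (no carries):
  5^4=1, 6^2=4, F^8=7, C^1=D, 6^1=7, 2^6=4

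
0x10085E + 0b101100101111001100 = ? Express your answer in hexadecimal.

0b101100101111001100 = 0x2CBCC in hexadecimal.
Add column by column in base 16, right to left:
  E+C = A carry 1
  5+C+1 = 2 carry 1
  8+B+1 = 4 carry 1
  0+C+1 = D
  0+2 = 2
  1+0 = 1

0x12D42A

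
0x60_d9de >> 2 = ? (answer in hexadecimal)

0x183677

2 bits is not a whole number of base-16 digits; in binary: 11000001101100111011110 >> 2 = 110000011011001110111.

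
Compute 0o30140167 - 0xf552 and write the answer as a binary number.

0o30140167 = 0b11000001100000001110111 in binary.
0xf552 = 0b1111010101010010 in binary.
Subtract column by column in base 2:
  1-0 → 1
  1-1 → 0
  1-0 → 1
  0-0 → 0
  1-1 → 0
  1-0 → 1
  1-1 → 0
  0-0 → 0
  0-1 → 1 (borrow)
  0-0-1 → 1 (borrow)
  0-1-1 → 0 (borrow)
  0-0-1 → 1 (borrow)
  0-1-1 → 0 (borrow)
  0-1-1 → 0 (borrow)
  1-1-1 → 1 (borrow)
  1-1-1 → 1 (borrow)
  0-0-1 → 1 (borrow)
  0-0-1 → 1 (borrow)
  0-0-1 → 1 (borrow)
  0-0-1 → 1 (borrow)
  0-0-1 → 1 (borrow)
  1-0-1 → 0
  1-0 → 1

0b10111111100101100100101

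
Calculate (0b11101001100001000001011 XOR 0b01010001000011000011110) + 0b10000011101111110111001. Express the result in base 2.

0b100111100010001111001110

First 0b11101001100001000001011 XOR 0b01010001000011000011110 = 0b10111000100010000010101.
Add column by column in base 2, right to left:
  1+1 = 0 carry 1
  0+0+1 = 1
  1+0 = 1
  0+1 = 1
  1+1 = 0 carry 1
  0+1+1 = 0 carry 1
  0+0+1 = 1
  0+1 = 1
  0+1 = 1
  0+1 = 1
  1+1 = 0 carry 1
  0+1+1 = 0 carry 1
  0+1+1 = 0 carry 1
  0+0+1 = 1
  1+1 = 0 carry 1
  0+1+1 = 0 carry 1
  0+1+1 = 0 carry 1
  0+0+1 = 1
  1+0 = 1
  1+0 = 1
  1+0 = 1
  0+0 = 0
  1+1 = 0 carry 1
  final carry 1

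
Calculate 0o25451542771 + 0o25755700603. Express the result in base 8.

Add column by column in base 8, right to left:
  1+3 = 4
  7+0 = 7
  7+6 = 5 carry 1
  2+0+1 = 3
  4+0 = 4
  5+7 = 4 carry 1
  1+5+1 = 7
  5+5 = 2 carry 1
  4+7+1 = 4 carry 1
  5+5+1 = 3 carry 1
  2+2+1 = 5

0o53427443574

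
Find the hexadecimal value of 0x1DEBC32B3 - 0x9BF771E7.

0x142C4C0CC

Subtract column by column in base 16:
  3-7 → C (borrow)
  B-E-1 → C (borrow)
  2-1-1 → 0
  3-7 → C (borrow)
  C-7-1 → 4
  B-F → C (borrow)
  E-B-1 → 2
  D-9 → 4
  1-0 → 1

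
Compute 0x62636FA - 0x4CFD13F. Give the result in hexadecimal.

0x15665BB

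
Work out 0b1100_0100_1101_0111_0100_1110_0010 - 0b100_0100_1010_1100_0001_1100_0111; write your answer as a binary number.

Subtract column by column in base 2:
  0-1 → 1 (borrow)
  1-1-1 → 1 (borrow)
  0-1-1 → 0 (borrow)
  0-0-1 → 1 (borrow)
  0-0-1 → 1 (borrow)
  1-0-1 → 0
  1-1 → 0
  1-1 → 0
  0-1 → 1 (borrow)
  0-0-1 → 1 (borrow)
  1-0-1 → 0
  0-0 → 0
  1-0 → 1
  1-0 → 1
  1-1 → 0
  0-1 → 1 (borrow)
  1-0-1 → 0
  0-1 → 1 (borrow)
  1-0-1 → 0
  1-1 → 0
  0-0 → 0
  0-0 → 0
  1-1 → 0
  0-0 → 0
  0-0 → 0
  0-0 → 0
  1-1 → 0
  1-0 → 1

0b1000000000101011001100011011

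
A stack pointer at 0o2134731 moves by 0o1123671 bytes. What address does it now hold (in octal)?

Add column by column in base 8, right to left:
  1+1 = 2
  3+7 = 2 carry 1
  7+6+1 = 6 carry 1
  4+3+1 = 0 carry 1
  3+2+1 = 6
  1+1 = 2
  2+1 = 3

0o3260622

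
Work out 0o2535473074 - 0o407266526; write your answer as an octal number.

0o2126204346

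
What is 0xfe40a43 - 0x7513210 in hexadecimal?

Subtract column by column in base 16:
  3-0 → 3
  4-1 → 3
  a-2 → 8
  0-3 → d (borrow)
  4-1-1 → 2
  e-5 → 9
  f-7 → 8

0x892d833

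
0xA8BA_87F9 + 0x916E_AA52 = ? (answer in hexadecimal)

Add column by column in base 16, right to left:
  9+2 = B
  F+5 = 4 carry 1
  7+A+1 = 2 carry 1
  8+A+1 = 3 carry 1
  A+E+1 = 9 carry 1
  B+6+1 = 2 carry 1
  8+1+1 = A
  A+9 = 3 carry 1
  final carry 1

0x13A29324B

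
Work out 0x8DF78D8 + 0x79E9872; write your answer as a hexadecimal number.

0x107E114A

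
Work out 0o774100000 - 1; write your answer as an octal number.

0o774077777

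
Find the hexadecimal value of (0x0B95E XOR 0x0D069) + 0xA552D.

0xABE64

First 0x0B95E XOR 0x0D069 = 0x06937.
Add column by column in base 16, right to left:
  7+D = 4 carry 1
  3+2+1 = 6
  9+5 = E
  6+5 = B
  0+A = A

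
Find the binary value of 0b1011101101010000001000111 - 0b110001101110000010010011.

0b101011111011111110110100

Subtract column by column in base 2:
  1-1 → 0
  1-1 → 0
  1-0 → 1
  0-0 → 0
  0-1 → 1 (borrow)
  0-0-1 → 1 (borrow)
  1-0-1 → 0
  0-1 → 1 (borrow)
  0-0-1 → 1 (borrow)
  0-0-1 → 1 (borrow)
  0-0-1 → 1 (borrow)
  0-0-1 → 1 (borrow)
  0-0-1 → 1 (borrow)
  1-1-1 → 1 (borrow)
  0-1-1 → 0 (borrow)
  1-1-1 → 1 (borrow)
  0-0-1 → 1 (borrow)
  1-1-1 → 1 (borrow)
  1-1-1 → 1 (borrow)
  0-0-1 → 1 (borrow)
  1-0-1 → 0
  1-0 → 1
  1-1 → 0
  0-1 → 1 (borrow)
  1-0-1 → 0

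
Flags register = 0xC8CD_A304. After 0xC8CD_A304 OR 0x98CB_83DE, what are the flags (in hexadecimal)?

OR each hex digit independently (no carries):
  C|9=D, 8|8=8, C|C=C, D|B=F, A|8=A, 3|3=3, 0|D=D, 4|E=E

0xD8CFA3DE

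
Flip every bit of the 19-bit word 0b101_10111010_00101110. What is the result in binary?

Invert each bit: 1011011101000101110 → 0100100010111010001.

0b0100100010111010001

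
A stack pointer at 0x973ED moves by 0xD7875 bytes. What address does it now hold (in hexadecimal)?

0x16EC62

Add column by column in base 16, right to left:
  D+5 = 2 carry 1
  E+7+1 = 6 carry 1
  3+8+1 = C
  7+7 = E
  9+D = 6 carry 1
  final carry 1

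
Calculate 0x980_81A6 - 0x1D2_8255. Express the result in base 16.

Subtract column by column in base 16:
  6-5 → 1
  A-5 → 5
  1-2 → F (borrow)
  8-8-1 → F (borrow)
  0-2-1 → D (borrow)
  8-D-1 → A (borrow)
  9-1-1 → 7

0x7ADFF51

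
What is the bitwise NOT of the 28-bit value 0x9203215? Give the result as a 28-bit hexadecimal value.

0x6dfcdea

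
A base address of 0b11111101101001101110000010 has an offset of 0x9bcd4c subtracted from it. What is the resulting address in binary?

0x9bcd4c = 0b100110111100110101001100 in binary.
Subtract column by column in base 2:
  0-0 → 0
  1-0 → 1
  0-1 → 1 (borrow)
  0-1-1 → 0 (borrow)
  0-0-1 → 1 (borrow)
  0-0-1 → 1 (borrow)
  0-1-1 → 0 (borrow)
  1-0-1 → 0
  1-1 → 0
  1-0 → 1
  0-1 → 1 (borrow)
  1-1-1 → 1 (borrow)
  1-0-1 → 0
  0-0 → 0
  0-1 → 1 (borrow)
  1-1-1 → 1 (borrow)
  0-1-1 → 0 (borrow)
  1-1-1 → 1 (borrow)
  1-0-1 → 0
  0-1 → 1 (borrow)
  1-1-1 → 1 (borrow)
  1-0-1 → 0
  1-0 → 1
  1-1 → 0
  1-0 → 1
  1-0 → 1

0b11010110101100111000110110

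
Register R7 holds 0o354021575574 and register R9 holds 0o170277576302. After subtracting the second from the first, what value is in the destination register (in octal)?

0o163521777272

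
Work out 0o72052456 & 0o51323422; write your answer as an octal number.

AND each oct digit independently (no carries):
  7&5=5, 2&1=0, 0&3=0, 5&2=0, 2&3=2, 4&4=4, 5&2=0, 6&2=2

0o50002402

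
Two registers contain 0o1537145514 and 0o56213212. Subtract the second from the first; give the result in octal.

0o1460732302

Subtract column by column in base 8:
  4-2 → 2
  1-1 → 0
  5-2 → 3
  5-3 → 2
  4-1 → 3
  1-2 → 7 (borrow)
  7-6-1 → 0
  3-5 → 6 (borrow)
  5-0-1 → 4
  1-0 → 1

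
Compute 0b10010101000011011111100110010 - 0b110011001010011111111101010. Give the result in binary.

Subtract column by column in base 2:
  0-0 → 0
  1-1 → 0
  0-0 → 0
  0-1 → 1 (borrow)
  1-0-1 → 0
  1-1 → 0
  0-1 → 1 (borrow)
  0-1-1 → 0 (borrow)
  1-1-1 → 1 (borrow)
  1-1-1 → 1 (borrow)
  1-1-1 → 1 (borrow)
  1-1-1 → 1 (borrow)
  1-1-1 → 1 (borrow)
  1-1-1 → 1 (borrow)
  0-0-1 → 1 (borrow)
  1-0-1 → 0
  1-1 → 0
  0-0 → 0
  0-1 → 1 (borrow)
  0-0-1 → 1 (borrow)
  0-0-1 → 1 (borrow)
  1-1-1 → 1 (borrow)
  0-1-1 → 0 (borrow)
  1-0-1 → 0
  0-0 → 0
  1-1 → 0
  0-1 → 1 (borrow)
  0-0-1 → 1 (borrow)
  1-0-1 → 0

0b1100001111000111111101001000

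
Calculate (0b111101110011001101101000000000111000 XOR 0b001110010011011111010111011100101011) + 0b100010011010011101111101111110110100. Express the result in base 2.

First 0b111101110011001101101000000000111000 XOR 0b001110010011011111010111011100101011 = 0b110011100000010010111111011100010011.
Add column by column in base 2, right to left:
  1+0 = 1
  1+0 = 1
  0+1 = 1
  0+0 = 0
  1+1 = 0 carry 1
  0+1+1 = 0 carry 1
  0+0+1 = 1
  0+1 = 1
  1+1 = 0 carry 1
  1+1+1 = 1 carry 1
  1+1+1 = 1 carry 1
  0+1+1 = 0 carry 1
  1+1+1 = 1 carry 1
  1+0+1 = 0 carry 1
  1+1+1 = 1 carry 1
  1+1+1 = 1 carry 1
  1+1+1 = 1 carry 1
  1+1+1 = 1 carry 1
  0+1+1 = 0 carry 1
  1+0+1 = 0 carry 1
  0+1+1 = 0 carry 1
  0+1+1 = 0 carry 1
  1+1+1 = 1 carry 1
  0+0+1 = 1
  0+0 = 0
  0+1 = 1
  0+0 = 0
  0+1 = 1
  0+1 = 1
  1+0 = 1
  1+0 = 1
  1+1 = 0 carry 1
  0+0+1 = 1
  0+0 = 0
  1+0 = 1
  1+1 = 0 carry 1
  final carry 1

0b1010101111010110000111101011011000111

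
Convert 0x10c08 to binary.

0b10000110000001000

Expand each hex digit to 4 bits: 1=0001 0=0000 c=1100 0=0000 8=1000.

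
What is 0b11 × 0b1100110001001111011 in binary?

0b100110010011101110001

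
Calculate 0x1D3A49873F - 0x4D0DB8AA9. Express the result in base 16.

0x18696DFC96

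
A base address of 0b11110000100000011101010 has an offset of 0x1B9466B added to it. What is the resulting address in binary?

0x1B9466B = 0b1101110010100011001101011 in binary.
Add column by column in base 2, right to left:
  0+1 = 1
  1+1 = 0 carry 1
  0+0+1 = 1
  1+1 = 0 carry 1
  0+0+1 = 1
  1+1 = 0 carry 1
  1+1+1 = 1 carry 1
  1+0+1 = 0 carry 1
  0+0+1 = 1
  0+1 = 1
  0+1 = 1
  0+0 = 0
  0+0 = 0
  0+0 = 0
  1+1 = 0 carry 1
  0+0+1 = 1
  0+1 = 1
  0+0 = 0
  0+0 = 0
  1+1 = 0 carry 1
  1+1+1 = 1 carry 1
  1+1+1 = 1 carry 1
  1+0+1 = 0 carry 1
  0+1+1 = 0 carry 1
  0+1+1 = 0 carry 1
  final carry 1

0b10001100011000011101010101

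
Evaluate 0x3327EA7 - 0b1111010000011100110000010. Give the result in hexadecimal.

0x14A4525

0b1111010000011100110000010 = 0x1E83982 in hexadecimal.
Subtract column by column in base 16:
  7-2 → 5
  A-8 → 2
  E-9 → 5
  7-3 → 4
  2-8 → A (borrow)
  3-E-1 → 4 (borrow)
  3-1-1 → 1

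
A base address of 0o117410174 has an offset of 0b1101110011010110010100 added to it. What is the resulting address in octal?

0b1101110011010110010100 = 0o15632624 in octal.
Add column by column in base 8, right to left:
  4+4 = 0 carry 1
  7+2+1 = 2 carry 1
  1+6+1 = 0 carry 1
  0+2+1 = 3
  1+3 = 4
  4+6 = 2 carry 1
  7+5+1 = 5 carry 1
  1+1+1 = 3
  1+0 = 1

0o135243020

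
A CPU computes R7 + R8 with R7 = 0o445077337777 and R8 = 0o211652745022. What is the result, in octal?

Add column by column in base 8, right to left:
  7+2 = 1 carry 1
  7+2+1 = 2 carry 1
  7+0+1 = 0 carry 1
  7+5+1 = 5 carry 1
  3+4+1 = 0 carry 1
  3+7+1 = 3 carry 1
  7+2+1 = 2 carry 1
  7+5+1 = 5 carry 1
  0+6+1 = 7
  5+1 = 6
  4+1 = 5
  4+2 = 6

0o656752305021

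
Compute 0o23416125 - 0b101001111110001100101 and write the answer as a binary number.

0b1110010001111111110000

0o23416125 = 0b10011100001110001010101 in binary.
Subtract column by column in base 2:
  1-1 → 0
  0-0 → 0
  1-1 → 0
  0-0 → 0
  1-0 → 1
  0-1 → 1 (borrow)
  1-1-1 → 1 (borrow)
  0-0-1 → 1 (borrow)
  0-0-1 → 1 (borrow)
  0-0-1 → 1 (borrow)
  1-1-1 → 1 (borrow)
  1-1-1 → 1 (borrow)
  1-1-1 → 1 (borrow)
  0-1-1 → 0 (borrow)
  0-1-1 → 0 (borrow)
  0-1-1 → 0 (borrow)
  0-0-1 → 1 (borrow)
  1-0-1 → 0
  1-1 → 0
  1-0 → 1
  0-1 → 1 (borrow)
  0-0-1 → 1 (borrow)
  1-0-1 → 0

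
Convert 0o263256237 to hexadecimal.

0x2CD5C9F

Each octal digit is 3 bits: 2=010 6=110 3=011 2=010 5=101 6=110 2=010 3=011 7=111.
Group the bits into nibbles: 0010 1100 1101 0101 1100 1001 1111 → 2CD5C9F.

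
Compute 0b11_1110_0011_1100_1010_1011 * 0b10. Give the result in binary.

0b11111000111100101010110

Multiply each base-2 digit by 2, carrying:
  1×2 = 2 → write 0 carry 1
  1×2+1 = 3 → write 1 carry 1
  0×2+1 = 1 → write 1
  1×2 = 2 → write 0 carry 1
  0×2+1 = 1 → write 1
  1×2 = 2 → write 0 carry 1
  0×2+1 = 1 → write 1
  1×2 = 2 → write 0 carry 1
  0×2+1 = 1 → write 1
  0×2 = 0 → write 0
  1×2 = 2 → write 0 carry 1
  1×2+1 = 3 → write 1 carry 1
  1×2+1 = 3 → write 1 carry 1
  1×2+1 = 3 → write 1 carry 1
  0×2+1 = 1 → write 1
  0×2 = 0 → write 0
  0×2 = 0 → write 0
  1×2 = 2 → write 0 carry 1
  1×2+1 = 3 → write 1 carry 1
  1×2+1 = 3 → write 1 carry 1
  1×2+1 = 3 → write 1 carry 1
  1×2+1 = 3 → write 1 carry 1
  remaining carry: 1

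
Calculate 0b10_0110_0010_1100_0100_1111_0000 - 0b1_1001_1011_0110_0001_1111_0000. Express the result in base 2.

0b110001110110001100000000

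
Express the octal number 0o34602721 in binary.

0b11100110000010111010001

Each octal digit is 3 bits: 3=011 4=100 6=110 0=000 2=010 7=111 2=010 1=001.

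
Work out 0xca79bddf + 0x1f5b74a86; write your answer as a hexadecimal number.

Add column by column in base 16, right to left:
  f+6 = 5 carry 1
  d+8+1 = 6 carry 1
  d+a+1 = 8 carry 1
  b+4+1 = 0 carry 1
  9+7+1 = 1 carry 1
  7+b+1 = 3 carry 1
  a+5+1 = 0 carry 1
  c+f+1 = c carry 1
  0+1+1 = 2

0x2c0310865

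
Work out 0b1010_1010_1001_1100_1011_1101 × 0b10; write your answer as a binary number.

0b1010101010011100101111010

Multiply each base-2 digit by 2, carrying:
  1×2 = 2 → write 0 carry 1
  0×2+1 = 1 → write 1
  1×2 = 2 → write 0 carry 1
  1×2+1 = 3 → write 1 carry 1
  1×2+1 = 3 → write 1 carry 1
  1×2+1 = 3 → write 1 carry 1
  0×2+1 = 1 → write 1
  1×2 = 2 → write 0 carry 1
  0×2+1 = 1 → write 1
  0×2 = 0 → write 0
  1×2 = 2 → write 0 carry 1
  1×2+1 = 3 → write 1 carry 1
  1×2+1 = 3 → write 1 carry 1
  0×2+1 = 1 → write 1
  0×2 = 0 → write 0
  1×2 = 2 → write 0 carry 1
  0×2+1 = 1 → write 1
  1×2 = 2 → write 0 carry 1
  0×2+1 = 1 → write 1
  1×2 = 2 → write 0 carry 1
  0×2+1 = 1 → write 1
  1×2 = 2 → write 0 carry 1
  0×2+1 = 1 → write 1
  1×2 = 2 → write 0 carry 1
  remaining carry: 1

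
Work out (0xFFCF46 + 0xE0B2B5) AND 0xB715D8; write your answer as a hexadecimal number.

0xA001D8

Add column by column in base 16, right to left:
  6+5 = B
  4+B = F
  F+2 = 1 carry 1
  C+B+1 = 8 carry 1
  F+0+1 = 0 carry 1
  F+E+1 = E carry 1
  final carry 1
Sum = 0x1E081FB; now AND with 0xB715D8:
  1&0=0, E&B=A, 0&7=0, 8&1=0, 1&5=1, F&D=D, B&8=8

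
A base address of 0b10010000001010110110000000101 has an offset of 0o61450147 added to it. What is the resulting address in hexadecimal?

0b10010000001010110110000000101 = 0x12056c05 in hexadecimal.
0o61450147 = 0xc65067 in hexadecimal.
Add column by column in base 16, right to left:
  5+7 = c
  0+6 = 6
  c+0 = c
  6+5 = b
  5+6 = b
  0+c = c
  2+0 = 2
  1+0 = 1

0x12cbbc6c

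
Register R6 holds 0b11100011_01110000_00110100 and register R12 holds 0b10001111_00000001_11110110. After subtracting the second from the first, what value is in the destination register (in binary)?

0b10101000110111000111110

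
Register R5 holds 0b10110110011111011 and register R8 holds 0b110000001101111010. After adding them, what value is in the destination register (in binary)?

Add column by column in base 2, right to left:
  1+0 = 1
  1+1 = 0 carry 1
  0+0+1 = 1
  1+1 = 0 carry 1
  1+1+1 = 1 carry 1
  1+1+1 = 1 carry 1
  1+1+1 = 1 carry 1
  1+0+1 = 0 carry 1
  0+1+1 = 0 carry 1
  0+1+1 = 0 carry 1
  1+0+1 = 0 carry 1
  1+0+1 = 0 carry 1
  0+0+1 = 1
  1+0 = 1
  1+0 = 1
  0+0 = 0
  1+1 = 0 carry 1
  0+1+1 = 0 carry 1
  final carry 1

0b1000111000001110101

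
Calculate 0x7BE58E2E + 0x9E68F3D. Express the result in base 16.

0x85CC1D6B

Add column by column in base 16, right to left:
  E+D = B carry 1
  2+3+1 = 6
  E+F = D carry 1
  8+8+1 = 1 carry 1
  5+6+1 = C
  E+E = C carry 1
  B+9+1 = 5 carry 1
  7+0+1 = 8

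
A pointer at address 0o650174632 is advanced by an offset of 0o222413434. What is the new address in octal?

0o1072610266

Add column by column in base 8, right to left:
  2+4 = 6
  3+3 = 6
  6+4 = 2 carry 1
  4+3+1 = 0 carry 1
  7+1+1 = 1 carry 1
  1+4+1 = 6
  0+2 = 2
  5+2 = 7
  6+2 = 0 carry 1
  final carry 1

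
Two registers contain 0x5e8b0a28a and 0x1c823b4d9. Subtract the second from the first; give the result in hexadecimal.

0x4208cedb1

Subtract column by column in base 16:
  a-9 → 1
  8-d → b (borrow)
  2-4-1 → d (borrow)
  a-b-1 → e (borrow)
  0-3-1 → c (borrow)
  b-2-1 → 8
  8-8 → 0
  e-c → 2
  5-1 → 4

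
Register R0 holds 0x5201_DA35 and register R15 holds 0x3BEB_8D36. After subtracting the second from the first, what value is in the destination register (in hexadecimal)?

Subtract column by column in base 16:
  5-6 → F (borrow)
  3-3-1 → F (borrow)
  A-D-1 → C (borrow)
  D-8-1 → 4
  1-B → 6 (borrow)
  0-E-1 → 1 (borrow)
  2-B-1 → 6 (borrow)
  5-3-1 → 1

0x16164CFF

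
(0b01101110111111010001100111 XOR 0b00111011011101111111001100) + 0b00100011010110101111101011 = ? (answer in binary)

First 0b01101110111111010001100111 XOR 0b00111011011101111111001100 = 0b01010101100010101110101011.
Add column by column in base 2, right to left:
  1+1 = 0 carry 1
  1+1+1 = 1 carry 1
  0+0+1 = 1
  1+1 = 0 carry 1
  0+0+1 = 1
  1+1 = 0 carry 1
  0+1+1 = 0 carry 1
  1+1+1 = 1 carry 1
  1+1+1 = 1 carry 1
  1+1+1 = 1 carry 1
  0+0+1 = 1
  1+1 = 0 carry 1
  0+0+1 = 1
  1+1 = 0 carry 1
  0+1+1 = 0 carry 1
  0+0+1 = 1
  0+1 = 1
  1+0 = 1
  1+1 = 0 carry 1
  0+1+1 = 0 carry 1
  1+0+1 = 0 carry 1
  0+0+1 = 1
  1+0 = 1
  0+1 = 1
  1+0 = 1

0b1111000111001011110010110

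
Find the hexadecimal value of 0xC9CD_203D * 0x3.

Multiply each base-16 digit by 3, carrying:
  D×3 = 39 → write 7 carry 2
  3×3+2 = 11 → write B
  0×3 = 0 → write 0
  2×3 = 6 → write 6
  D×3 = 39 → write 7 carry 2
  C×3+2 = 38 → write 6 carry 2
  9×3+2 = 29 → write D carry 1
  C×3+1 = 37 → write 5 carry 2
  remaining carry: 2

0x25D6760B7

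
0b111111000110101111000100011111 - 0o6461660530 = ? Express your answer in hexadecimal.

0b111111000110101111000100011111 = 0x3F1AF11F in hexadecimal.
0o6461660530 = 0x34C76158 in hexadecimal.
Subtract column by column in base 16:
  F-8 → 7
  1-5 → C (borrow)
  1-1-1 → F (borrow)
  F-6-1 → 8
  A-7 → 3
  1-C → 5 (borrow)
  F-4-1 → A
  3-3 → 0

0xA538FC7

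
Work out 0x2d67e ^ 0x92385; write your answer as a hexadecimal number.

0xbf5fb

XOR each hex digit independently (no carries):
  2^9=b, d^2=f, 6^3=5, 7^8=f, e^5=b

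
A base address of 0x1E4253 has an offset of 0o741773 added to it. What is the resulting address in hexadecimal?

0x22064E

0o741773 = 0x3C3FB in hexadecimal.
Add column by column in base 16, right to left:
  3+B = E
  5+F = 4 carry 1
  2+3+1 = 6
  4+C = 0 carry 1
  E+3+1 = 2 carry 1
  1+0+1 = 2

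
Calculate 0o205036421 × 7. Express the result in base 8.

0o1643325567

Multiply each base-8 digit by 7, carrying:
  1×7 = 7 → write 7
  2×7 = 14 → write 6 carry 1
  4×7+1 = 29 → write 5 carry 3
  6×7+3 = 45 → write 5 carry 5
  3×7+5 = 26 → write 2 carry 3
  0×7+3 = 3 → write 3
  5×7 = 35 → write 3 carry 4
  0×7+4 = 4 → write 4
  2×7 = 14 → write 6 carry 1
  remaining carry: 1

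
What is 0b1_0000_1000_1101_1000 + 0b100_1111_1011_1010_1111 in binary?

Add column by column in base 2, right to left:
  0+1 = 1
  0+1 = 1
  0+1 = 1
  1+1 = 0 carry 1
  1+0+1 = 0 carry 1
  0+1+1 = 0 carry 1
  1+0+1 = 0 carry 1
  1+1+1 = 1 carry 1
  0+1+1 = 0 carry 1
  0+1+1 = 0 carry 1
  0+0+1 = 1
  1+1 = 0 carry 1
  0+1+1 = 0 carry 1
  0+1+1 = 0 carry 1
  0+1+1 = 0 carry 1
  0+1+1 = 0 carry 1
  1+0+1 = 0 carry 1
  0+0+1 = 1
  0+1 = 1

0b1100000010010000111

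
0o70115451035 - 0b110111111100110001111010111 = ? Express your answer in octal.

0o67215767106

0b110111111100110001111010111 = 0o677461727 in octal.
Subtract column by column in base 8:
  5-7 → 6 (borrow)
  3-2-1 → 0
  0-7 → 1 (borrow)
  1-1-1 → 7 (borrow)
  5-6-1 → 6 (borrow)
  4-4-1 → 7 (borrow)
  5-7-1 → 5 (borrow)
  1-7-1 → 1 (borrow)
  1-6-1 → 2 (borrow)
  0-0-1 → 7 (borrow)
  7-0-1 → 6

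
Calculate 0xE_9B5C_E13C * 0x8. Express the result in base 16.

0x74DAE709E0

Multiply each base-16 digit by 8, carrying:
  C×8 = 96 → write 0 carry 6
  3×8+6 = 30 → write E carry 1
  1×8+1 = 9 → write 9
  E×8 = 112 → write 0 carry 7
  C×8+7 = 103 → write 7 carry 6
  5×8+6 = 46 → write E carry 2
  B×8+2 = 90 → write A carry 5
  9×8+5 = 77 → write D carry 4
  E×8+4 = 116 → write 4 carry 7
  remaining carry: 7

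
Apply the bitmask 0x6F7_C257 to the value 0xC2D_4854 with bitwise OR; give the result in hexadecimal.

OR each hex digit independently (no carries):
  C|6=E, 2|F=F, D|7=F, 4|C=C, 8|2=A, 5|5=5, 4|7=7

0xEFFCA57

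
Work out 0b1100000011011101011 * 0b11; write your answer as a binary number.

0b100100001010011000001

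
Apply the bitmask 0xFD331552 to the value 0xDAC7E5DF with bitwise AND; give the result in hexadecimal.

AND each hex digit independently (no carries):
  D&F=D, A&D=8, C&3=0, 7&3=3, E&1=0, 5&5=5, D&5=5, F&2=2

0xD8030552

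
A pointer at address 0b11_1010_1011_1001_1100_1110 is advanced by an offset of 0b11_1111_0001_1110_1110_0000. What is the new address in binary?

Add column by column in base 2, right to left:
  0+0 = 0
  1+0 = 1
  1+0 = 1
  1+0 = 1
  0+0 = 0
  0+1 = 1
  1+1 = 0 carry 1
  1+1+1 = 1 carry 1
  1+0+1 = 0 carry 1
  0+1+1 = 0 carry 1
  0+1+1 = 0 carry 1
  1+1+1 = 1 carry 1
  1+1+1 = 1 carry 1
  1+0+1 = 0 carry 1
  0+0+1 = 1
  1+0 = 1
  0+1 = 1
  1+1 = 0 carry 1
  0+1+1 = 0 carry 1
  1+1+1 = 1 carry 1
  1+1+1 = 1 carry 1
  1+1+1 = 1 carry 1
  final carry 1

0b11110011101100010101110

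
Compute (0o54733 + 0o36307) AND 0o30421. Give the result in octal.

0o10000

Add column by column in base 8, right to left:
  3+7 = 2 carry 1
  3+0+1 = 4
  7+3 = 2 carry 1
  4+6+1 = 3 carry 1
  5+3+1 = 1 carry 1
  final carry 1
Sum = 0o113242; now AND with 0o30421:
  1&0=0, 1&3=1, 3&0=0, 2&4=0, 4&2=0, 2&1=0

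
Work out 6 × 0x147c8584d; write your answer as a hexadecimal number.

Multiply each base-16 digit by 6, carrying:
  d×6 = 78 → write e carry 4
  4×6+4 = 28 → write c carry 1
  8×6+1 = 49 → write 1 carry 3
  5×6+3 = 33 → write 1 carry 2
  8×6+2 = 50 → write 2 carry 3
  c×6+3 = 75 → write b carry 4
  7×6+4 = 46 → write e carry 2
  4×6+2 = 26 → write a carry 1
  1×6+1 = 7 → write 7

0x7aeb211ce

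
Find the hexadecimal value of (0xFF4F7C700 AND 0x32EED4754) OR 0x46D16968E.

0x76DF7D78E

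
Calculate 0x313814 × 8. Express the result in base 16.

0x189C0A0

Multiply each base-16 digit by 8, carrying:
  4×8 = 32 → write 0 carry 2
  1×8+2 = 10 → write A
  8×8 = 64 → write 0 carry 4
  3×8+4 = 28 → write C carry 1
  1×8+1 = 9 → write 9
  3×8 = 24 → write 8 carry 1
  remaining carry: 1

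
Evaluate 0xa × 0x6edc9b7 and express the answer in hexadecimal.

Multiply each base-16 digit by 10, carrying:
  7×10 = 70 → write 6 carry 4
  b×10+4 = 114 → write 2 carry 7
  9×10+7 = 97 → write 1 carry 6
  c×10+6 = 126 → write e carry 7
  d×10+7 = 137 → write 9 carry 8
  e×10+8 = 148 → write 4 carry 9
  6×10+9 = 69 → write 5 carry 4
  remaining carry: 4

0x4549e126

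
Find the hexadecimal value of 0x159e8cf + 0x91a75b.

Add column by column in base 16, right to left:
  f+b = a carry 1
  c+5+1 = 2 carry 1
  8+7+1 = 0 carry 1
  e+a+1 = 9 carry 1
  9+1+1 = b
  5+9 = e
  1+0 = 1

0x1eb902a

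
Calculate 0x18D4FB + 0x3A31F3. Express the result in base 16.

0x5306EE

Add column by column in base 16, right to left:
  B+3 = E
  F+F = E carry 1
  4+1+1 = 6
  D+3 = 0 carry 1
  8+A+1 = 3 carry 1
  1+3+1 = 5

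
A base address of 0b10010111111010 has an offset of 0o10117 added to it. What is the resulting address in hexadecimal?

0x3649

0b10010111111010 = 0x25fa in hexadecimal.
0o10117 = 0x104f in hexadecimal.
Add column by column in base 16, right to left:
  a+f = 9 carry 1
  f+4+1 = 4 carry 1
  5+0+1 = 6
  2+1 = 3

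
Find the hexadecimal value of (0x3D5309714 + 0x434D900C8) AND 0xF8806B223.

Add column by column in base 16, right to left:
  4+8 = C
  1+C = D
  7+0 = 7
  9+0 = 9
  0+9 = 9
  3+D = 0 carry 1
  5+4+1 = A
  D+3 = 0 carry 1
  3+4+1 = 8
Sum = 0x80A0997DC; now AND with 0xF8806B223:
  8&F=8, 0&8=0, A&8=8, 0&0=0, 9&6=0, 9&B=9, 7&2=2, D&2=0, C&3=0

0x808009200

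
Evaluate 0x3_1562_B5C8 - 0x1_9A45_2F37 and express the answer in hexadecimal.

0x17B1D8691

Subtract column by column in base 16:
  8-7 → 1
  C-3 → 9
  5-F → 6 (borrow)
  B-2-1 → 8
  2-5 → D (borrow)
  6-4-1 → 1
  5-A → B (borrow)
  1-9-1 → 7 (borrow)
  3-1-1 → 1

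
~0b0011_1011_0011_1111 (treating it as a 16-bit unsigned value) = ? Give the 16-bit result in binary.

0b1100010011000000

Invert each bit: 0011101100111111 → 1100010011000000.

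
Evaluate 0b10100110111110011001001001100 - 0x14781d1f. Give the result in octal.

0o31612455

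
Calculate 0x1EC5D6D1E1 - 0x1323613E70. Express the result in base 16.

Subtract column by column in base 16:
  1-0 → 1
  E-7 → 7
  1-E → 3 (borrow)
  D-3-1 → 9
  6-1 → 5
  D-6 → 7
  5-3 → 2
  C-2 → A
  E-3 → B
  1-1 → 0

0xBA2759371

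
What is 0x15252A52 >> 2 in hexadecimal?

2 bits is not a whole number of base-16 digits; in binary: 10101001001010010101001010010 >> 2 = 101010010010100101010010100.

0x5494A94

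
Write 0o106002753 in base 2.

0b1000110000000010111101011

Each octal digit is 3 bits: 1=001 0=000 6=110 0=000 0=000 2=010 7=111 5=101 3=011.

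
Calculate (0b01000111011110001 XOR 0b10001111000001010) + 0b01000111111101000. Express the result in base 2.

First 0b01000111011110001 XOR 0b10001111000001010 = 0b11001000011111011.
Add column by column in base 2, right to left:
  1+0 = 1
  1+0 = 1
  0+0 = 0
  1+1 = 0 carry 1
  1+0+1 = 0 carry 1
  1+1+1 = 1 carry 1
  1+1+1 = 1 carry 1
  1+1+1 = 1 carry 1
  0+1+1 = 0 carry 1
  0+1+1 = 0 carry 1
  0+1+1 = 0 carry 1
  0+1+1 = 0 carry 1
  1+0+1 = 0 carry 1
  0+0+1 = 1
  0+0 = 0
  1+1 = 0 carry 1
  1+0+1 = 0 carry 1
  final carry 1

0b100010000011100011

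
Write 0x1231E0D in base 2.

Expand each hex digit to 4 bits: 1=0001 2=0010 3=0011 1=0001 E=1110 0=0000 D=1101.

0b1001000110001111000001101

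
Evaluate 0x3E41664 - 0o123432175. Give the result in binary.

0b10100101011110000111100111

0x3E41664 = 0b11111001000001011001100100 in binary.
0o123432175 = 0b1010011100011010001111101 in binary.
Subtract column by column in base 2:
  0-1 → 1 (borrow)
  0-0-1 → 1 (borrow)
  1-1-1 → 1 (borrow)
  0-1-1 → 0 (borrow)
  0-1-1 → 0 (borrow)
  1-1-1 → 1 (borrow)
  1-1-1 → 1 (borrow)
  0-0-1 → 1 (borrow)
  0-0-1 → 1 (borrow)
  1-0-1 → 0
  1-1 → 0
  0-0 → 0
  1-1 → 0
  0-1 → 1 (borrow)
  0-0-1 → 1 (borrow)
  0-0-1 → 1 (borrow)
  0-0-1 → 1 (borrow)
  0-1-1 → 0 (borrow)
  1-1-1 → 1 (borrow)
  0-1-1 → 0 (borrow)
  0-0-1 → 1 (borrow)
  1-0-1 → 0
  1-1 → 0
  1-0 → 1
  1-1 → 0
  1-0 → 1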